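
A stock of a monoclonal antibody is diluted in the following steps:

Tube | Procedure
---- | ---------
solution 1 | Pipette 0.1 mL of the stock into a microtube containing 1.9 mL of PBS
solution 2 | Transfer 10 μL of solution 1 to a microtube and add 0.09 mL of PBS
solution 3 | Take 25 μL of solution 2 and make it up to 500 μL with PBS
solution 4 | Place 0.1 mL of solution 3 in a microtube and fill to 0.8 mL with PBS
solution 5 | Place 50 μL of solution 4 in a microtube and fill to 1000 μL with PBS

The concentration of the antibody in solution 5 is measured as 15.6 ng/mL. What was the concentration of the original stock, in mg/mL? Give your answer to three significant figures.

9.98 mg/mL

Step 1: 0.1 mL + 1.9 mL = 2 mL total → factor 2/0.1 = 20
Step 2: 10 μL + 0.09 mL = 100 μL total → factor 100/10 = 10
Step 3: 25 μL brought to 500 μL → factor 500/25 = 20
Step 4: 0.1 mL brought to 0.8 mL → factor 0.8/0.1 = 8
Step 5: 50 μL brought to 1000 μL → factor 1000/50 = 20
Overall dilution factor = 20 × 10 × 20 × 8 × 20 = 6.4 × 10^5
Stock = 15.6 ng/mL × 6.4 × 10^5 = 9.984 × 10^6 ng/mL = 9.98 mg/mL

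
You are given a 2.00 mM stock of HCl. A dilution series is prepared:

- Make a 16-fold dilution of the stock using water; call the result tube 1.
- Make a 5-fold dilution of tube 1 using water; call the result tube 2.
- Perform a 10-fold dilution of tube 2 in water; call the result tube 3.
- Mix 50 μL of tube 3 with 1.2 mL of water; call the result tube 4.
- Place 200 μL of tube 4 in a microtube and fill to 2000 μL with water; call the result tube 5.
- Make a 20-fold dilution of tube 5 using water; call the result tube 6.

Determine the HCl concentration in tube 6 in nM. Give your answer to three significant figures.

Step 1: 16-fold → factor 16
Step 2: 5-fold → factor 5
Step 3: 10-fold → factor 10
Step 4: 50 μL + 1.2 mL = 1250 μL total → factor 1250/50 = 25
Step 5: 200 μL brought to 2000 μL → factor 2000/200 = 10
Step 6: 20-fold → factor 20
Overall dilution factor = 16 × 5 × 10 × 25 × 10 × 20 = 4 × 10^6
Final = 2.00 mM / 4 × 10^6 = 5.000 × 10^-7 mM = 0.500 nM

0.500 nM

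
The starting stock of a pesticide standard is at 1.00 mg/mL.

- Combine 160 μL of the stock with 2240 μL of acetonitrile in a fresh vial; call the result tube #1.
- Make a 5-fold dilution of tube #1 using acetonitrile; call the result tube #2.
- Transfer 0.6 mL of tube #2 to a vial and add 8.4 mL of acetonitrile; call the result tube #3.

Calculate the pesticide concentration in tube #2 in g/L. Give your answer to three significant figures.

0.0133 g/L

Step 1: 160 μL + 2240 μL = 2400 μL total → factor 2400/160 = 15
Step 2: 5-fold → factor 5
Dilution factor through tube #2 = 15 × 5 = 75
[tube #2] = 1.00 mg/mL / 75 = 0.01333 mg/mL = 0.0133 g/L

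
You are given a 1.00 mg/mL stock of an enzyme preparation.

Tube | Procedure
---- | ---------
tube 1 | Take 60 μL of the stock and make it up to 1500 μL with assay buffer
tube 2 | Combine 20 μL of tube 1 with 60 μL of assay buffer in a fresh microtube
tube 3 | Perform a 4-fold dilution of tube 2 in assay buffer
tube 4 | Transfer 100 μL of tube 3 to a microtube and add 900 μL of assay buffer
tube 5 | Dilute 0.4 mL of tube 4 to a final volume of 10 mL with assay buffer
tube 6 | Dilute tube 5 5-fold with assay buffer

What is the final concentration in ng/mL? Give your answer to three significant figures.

2.00 ng/mL

Step 1: 60 μL brought to 1500 μL → factor 1500/60 = 25
Step 2: 20 μL + 60 μL = 80 μL total → factor 80/20 = 4
Step 3: 4-fold → factor 4
Step 4: 100 μL + 900 μL = 1000 μL total → factor 1000/100 = 10
Step 5: 0.4 mL brought to 10 mL → factor 10/0.4 = 25
Step 6: 5-fold → factor 5
Overall dilution factor = 25 × 4 × 4 × 10 × 25 × 5 = 5 × 10^5
Final = 1.00 mg/mL / 5 × 10^5 = 2.000 × 10^-6 mg/mL = 2.00 ng/mL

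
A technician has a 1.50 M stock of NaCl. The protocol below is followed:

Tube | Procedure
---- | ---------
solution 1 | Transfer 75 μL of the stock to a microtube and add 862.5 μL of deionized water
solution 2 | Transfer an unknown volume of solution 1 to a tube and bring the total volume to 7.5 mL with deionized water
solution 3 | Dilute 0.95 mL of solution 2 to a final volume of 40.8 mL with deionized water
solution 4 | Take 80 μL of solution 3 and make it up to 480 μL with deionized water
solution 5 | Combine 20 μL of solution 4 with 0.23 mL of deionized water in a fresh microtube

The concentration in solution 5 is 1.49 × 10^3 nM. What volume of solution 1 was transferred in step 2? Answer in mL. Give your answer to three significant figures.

Step 1: 75 μL + 862.5 μL = 937.5 μL total → factor 937.5/75 = 12.5
Step 2: v brought to 7.5 mL → factor = 7.5 mL/v
Step 3: 0.95 mL brought to 40.8 mL → factor 40.8/0.95 = 42.947
Step 4: 80 μL brought to 480 μL → factor 480/80 = 6
Step 5: 20 μL + 0.23 mL = 250 μL total → factor 250/20 = 12.5
Product of known-step factors = 40263
Overall factor = 1.50 M / (1.49 × 10^3 nM) = 1.0067 × 10^6
Step-2 factor = 1.0067 × 10^6 / 40263 = 25.003
v = 7.5 mL / 25.003 = 0.300 mL

0.300 mL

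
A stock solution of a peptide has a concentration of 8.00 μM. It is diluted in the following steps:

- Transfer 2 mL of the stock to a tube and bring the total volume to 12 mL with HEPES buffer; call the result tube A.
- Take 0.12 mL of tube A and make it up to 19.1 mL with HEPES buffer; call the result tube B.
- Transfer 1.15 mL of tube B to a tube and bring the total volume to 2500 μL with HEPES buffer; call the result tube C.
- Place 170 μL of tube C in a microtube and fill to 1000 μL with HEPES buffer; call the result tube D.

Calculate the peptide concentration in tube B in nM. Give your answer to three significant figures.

Step 1: 2 mL brought to 12 mL → factor 12/2 = 6
Step 2: 0.12 mL brought to 19.1 mL → factor 19.1/0.12 = 159.17
Dilution factor through tube B = 6 × 159.17 = 955
[tube B] = 8.00 μM / 955 = 0.008377 μM = 8.38 nM

8.38 nM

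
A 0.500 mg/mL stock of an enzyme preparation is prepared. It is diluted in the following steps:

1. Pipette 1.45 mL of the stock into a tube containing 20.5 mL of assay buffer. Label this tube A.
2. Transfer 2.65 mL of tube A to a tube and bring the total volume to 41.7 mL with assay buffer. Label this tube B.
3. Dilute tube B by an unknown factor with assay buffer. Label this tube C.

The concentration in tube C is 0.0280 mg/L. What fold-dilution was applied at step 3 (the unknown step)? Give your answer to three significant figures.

Step 1: 1.45 mL + 20.5 mL = 21.95 mL total → factor 21.95/1.45 = 15.138
Step 2: 2.65 mL brought to 41.7 mL → factor 41.7/2.65 = 15.736
Step 3: unknown factor x
Product of known-step factors = 238.21
Overall factor = 0.500 mg/mL / (0.0280 mg/L) = 17857
x = 17857 / 238.21 = 75.0

75.0-fold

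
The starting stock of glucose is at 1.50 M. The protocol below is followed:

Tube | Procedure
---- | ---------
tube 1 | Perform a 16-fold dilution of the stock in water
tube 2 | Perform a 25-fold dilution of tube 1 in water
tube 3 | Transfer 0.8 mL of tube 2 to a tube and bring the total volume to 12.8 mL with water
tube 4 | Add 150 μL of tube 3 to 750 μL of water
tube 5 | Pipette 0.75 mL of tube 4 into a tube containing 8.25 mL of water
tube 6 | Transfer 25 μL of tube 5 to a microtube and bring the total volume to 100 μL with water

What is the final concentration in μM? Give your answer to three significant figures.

0.814 μM

Step 1: 16-fold → factor 16
Step 2: 25-fold → factor 25
Step 3: 0.8 mL brought to 12.8 mL → factor 12.8/0.8 = 16
Step 4: 150 μL + 750 μL = 900 μL total → factor 900/150 = 6
Step 5: 0.75 mL + 8.25 mL = 9 mL total → factor 9/0.75 = 12
Step 6: 25 μL brought to 100 μL → factor 100/25 = 4
Overall dilution factor = 16 × 25 × 16 × 6 × 12 × 4 = 1.8432 × 10^6
Final = 1.50 M / 1.8432 × 10^6 = 8.138 × 10^-7 M = 0.814 μM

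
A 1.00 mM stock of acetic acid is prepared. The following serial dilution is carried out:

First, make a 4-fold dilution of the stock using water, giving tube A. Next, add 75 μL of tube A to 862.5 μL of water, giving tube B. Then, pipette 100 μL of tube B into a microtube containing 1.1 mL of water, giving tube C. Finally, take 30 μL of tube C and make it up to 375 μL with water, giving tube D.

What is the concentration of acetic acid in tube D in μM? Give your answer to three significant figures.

0.133 μM

Step 1: 4-fold → factor 4
Step 2: 75 μL + 862.5 μL = 937.5 μL total → factor 937.5/75 = 12.5
Step 3: 100 μL + 1.1 mL = 1200 μL total → factor 1200/100 = 12
Step 4: 30 μL brought to 375 μL → factor 375/30 = 12.5
Overall dilution factor = 4 × 12.5 × 12 × 12.5 = 7500
Final = 1.00 mM / 7500 = 0.0001333 mM = 0.133 μM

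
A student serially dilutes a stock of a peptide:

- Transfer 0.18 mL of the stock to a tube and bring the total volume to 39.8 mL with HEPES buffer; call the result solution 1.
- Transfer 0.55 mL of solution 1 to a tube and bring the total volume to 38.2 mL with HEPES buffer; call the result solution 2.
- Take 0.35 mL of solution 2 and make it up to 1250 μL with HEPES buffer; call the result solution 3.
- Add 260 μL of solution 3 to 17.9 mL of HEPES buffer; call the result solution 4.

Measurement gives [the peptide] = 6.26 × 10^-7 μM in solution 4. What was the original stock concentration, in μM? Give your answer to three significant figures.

2.40 μM

Step 1: 0.18 mL brought to 39.8 mL → factor 39.8/0.18 = 221.11
Step 2: 0.55 mL brought to 38.2 mL → factor 38.2/0.55 = 69.455
Step 3: 0.35 mL brought to 1250 μL → factor 1.25/0.35 = 3.5714
Step 4: 260 μL + 17.9 mL = 18160 μL total → factor 18160/260 = 69.846
Overall dilution factor = 221.11 × 69.455 × 3.5714 × 69.846 = 3.8309 × 10^6
Stock = 6.26 × 10^-7 μM × 3.8309 × 10^6 = 2.40 μM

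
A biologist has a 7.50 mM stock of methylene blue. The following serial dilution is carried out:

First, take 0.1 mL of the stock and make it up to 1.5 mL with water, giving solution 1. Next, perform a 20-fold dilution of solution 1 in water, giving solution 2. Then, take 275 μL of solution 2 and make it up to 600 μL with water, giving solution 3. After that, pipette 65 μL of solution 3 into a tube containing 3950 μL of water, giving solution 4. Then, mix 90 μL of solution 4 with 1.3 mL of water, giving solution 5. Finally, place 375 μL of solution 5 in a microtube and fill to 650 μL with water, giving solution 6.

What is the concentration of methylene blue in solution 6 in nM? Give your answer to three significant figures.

6.93 nM

Step 1: 0.1 mL brought to 1.5 mL → factor 1.5/0.1 = 15
Step 2: 20-fold → factor 20
Step 3: 275 μL brought to 600 μL → factor 600/275 = 2.1818
Step 4: 65 μL + 3950 μL = 4015 μL total → factor 4015/65 = 61.769
Step 5: 90 μL + 1.3 mL = 1390 μL total → factor 1390/90 = 15.444
Step 6: 375 μL brought to 650 μL → factor 650/375 = 1.7333
Overall dilution factor = 15 × 20 × 2.1818 × 61.769 × 15.444 × 1.7333 = 1.0823 × 10^6
Final = 7.50 mM / 1.0823 × 10^6 = 6.929 × 10^-6 mM = 6.93 nM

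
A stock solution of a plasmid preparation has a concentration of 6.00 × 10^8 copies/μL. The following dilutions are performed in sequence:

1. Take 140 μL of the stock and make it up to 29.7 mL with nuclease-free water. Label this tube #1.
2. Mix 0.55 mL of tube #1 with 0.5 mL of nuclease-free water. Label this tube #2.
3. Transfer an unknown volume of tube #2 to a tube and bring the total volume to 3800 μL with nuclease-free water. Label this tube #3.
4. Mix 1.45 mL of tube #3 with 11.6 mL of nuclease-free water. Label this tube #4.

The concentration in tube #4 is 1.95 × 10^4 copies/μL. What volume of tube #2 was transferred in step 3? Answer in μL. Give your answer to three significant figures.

Step 1: 140 μL brought to 29.7 mL → factor 29700/140 = 212.14
Step 2: 0.55 mL + 0.5 mL = 1.05 mL total → factor 1.05/0.55 = 1.9091
Step 3: v brought to 3800 μL → factor = 3800 μL/v
Step 4: 1.45 mL + 11.6 mL = 13.05 mL total → factor 13.05/1.45 = 9
Product of known-step factors = 3645
Overall factor = 6.00 × 10^8 copies/μL / (1.95 × 10^4 copies/μL) = 30769
Step-3 factor = 30769 / 3645 = 8.4415
v = 3800 μL / 8.4415 = 450 μL

450 μL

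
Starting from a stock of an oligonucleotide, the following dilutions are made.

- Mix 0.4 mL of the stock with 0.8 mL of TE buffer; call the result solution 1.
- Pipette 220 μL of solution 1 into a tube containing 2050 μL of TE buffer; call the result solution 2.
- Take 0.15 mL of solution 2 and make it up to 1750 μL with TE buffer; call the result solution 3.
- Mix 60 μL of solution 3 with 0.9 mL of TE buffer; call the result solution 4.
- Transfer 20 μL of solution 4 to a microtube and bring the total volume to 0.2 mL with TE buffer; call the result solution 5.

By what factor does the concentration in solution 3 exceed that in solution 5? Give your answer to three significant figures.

Step 1: 0.4 mL + 0.8 mL = 1.2 mL total → factor 1.2/0.4 = 3
Step 2: 220 μL + 2050 μL = 2270 μL total → factor 2270/220 = 10.318
Step 3: 0.15 mL brought to 1750 μL → factor 1.75/0.15 = 11.667
Step 4: 60 μL + 0.9 mL = 960 μL total → factor 960/60 = 16
Step 5: 20 μL brought to 0.2 mL → factor 200/20 = 10
Dilution factor to solution 3 = 361.14; to solution 5 = 57782
[solution 3]/[solution 5] = (factor to solution 5)/(factor to solution 3) = 57782/361.14 = 160

160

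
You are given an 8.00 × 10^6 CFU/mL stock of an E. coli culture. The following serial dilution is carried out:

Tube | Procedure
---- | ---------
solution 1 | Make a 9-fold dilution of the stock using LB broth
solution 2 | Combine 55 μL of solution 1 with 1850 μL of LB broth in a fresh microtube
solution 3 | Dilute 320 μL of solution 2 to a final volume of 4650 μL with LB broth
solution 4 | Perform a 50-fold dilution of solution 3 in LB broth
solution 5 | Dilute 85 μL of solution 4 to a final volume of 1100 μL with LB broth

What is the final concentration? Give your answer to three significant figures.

Step 1: 9-fold → factor 9
Step 2: 55 μL + 1850 μL = 1905 μL total → factor 1905/55 = 34.636
Step 3: 320 μL brought to 4650 μL → factor 4650/320 = 14.531
Step 4: 50-fold → factor 50
Step 5: 85 μL brought to 1100 μL → factor 1100/85 = 12.941
Overall dilution factor = 9 × 34.636 × 14.531 × 50 × 12.941 = 2.931 × 10^6
Final = 8.00 × 10^6 CFU/mL / 2.931 × 10^6 = 2.73 CFU/mL

2.73 CFU/mL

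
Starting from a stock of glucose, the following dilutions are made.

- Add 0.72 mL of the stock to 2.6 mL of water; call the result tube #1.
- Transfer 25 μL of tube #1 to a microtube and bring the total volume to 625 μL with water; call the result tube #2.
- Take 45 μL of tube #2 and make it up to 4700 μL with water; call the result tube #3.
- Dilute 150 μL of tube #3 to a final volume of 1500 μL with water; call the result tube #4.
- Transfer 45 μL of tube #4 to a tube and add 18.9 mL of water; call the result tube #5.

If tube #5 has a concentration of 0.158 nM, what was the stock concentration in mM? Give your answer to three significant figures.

8.01 mM

Step 1: 0.72 mL + 2.6 mL = 3.32 mL total → factor 3.32/0.72 = 4.6111
Step 2: 25 μL brought to 625 μL → factor 625/25 = 25
Step 3: 45 μL brought to 4700 μL → factor 4700/45 = 104.44
Step 4: 150 μL brought to 1500 μL → factor 1500/150 = 10
Step 5: 45 μL + 18.9 mL = 18945 μL total → factor 18945/45 = 421
Overall dilution factor = 4.6111 × 25 × 104.44 × 10 × 421 = 5.0689 × 10^7
Stock = 0.158 nM × 5.0689 × 10^7 = 8.009 × 10^6 nM = 8.01 mM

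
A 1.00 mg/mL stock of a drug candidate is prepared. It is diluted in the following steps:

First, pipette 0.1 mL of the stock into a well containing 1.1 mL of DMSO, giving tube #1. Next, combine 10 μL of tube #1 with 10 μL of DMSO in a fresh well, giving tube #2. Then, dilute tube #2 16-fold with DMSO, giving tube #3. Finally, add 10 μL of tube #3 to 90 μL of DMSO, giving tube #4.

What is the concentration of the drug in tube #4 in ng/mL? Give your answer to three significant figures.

Step 1: 0.1 mL + 1.1 mL = 1.2 mL total → factor 1.2/0.1 = 12
Step 2: 10 μL + 10 μL = 20 μL total → factor 20/10 = 2
Step 3: 16-fold → factor 16
Step 4: 10 μL + 90 μL = 100 μL total → factor 100/10 = 10
Overall dilution factor = 12 × 2 × 16 × 10 = 3840
Final = 1.00 mg/mL / 3840 = 0.0002604 mg/mL = 260 ng/mL

260 ng/mL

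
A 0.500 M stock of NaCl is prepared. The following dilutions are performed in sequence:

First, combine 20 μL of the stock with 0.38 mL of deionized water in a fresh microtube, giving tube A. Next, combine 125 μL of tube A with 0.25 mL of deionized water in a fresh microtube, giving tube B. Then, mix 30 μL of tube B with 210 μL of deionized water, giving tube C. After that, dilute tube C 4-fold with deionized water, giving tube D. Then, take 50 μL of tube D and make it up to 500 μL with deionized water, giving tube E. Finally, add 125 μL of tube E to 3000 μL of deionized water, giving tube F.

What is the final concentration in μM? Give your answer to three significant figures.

1.04 μM

Step 1: 20 μL + 0.38 mL = 400 μL total → factor 400/20 = 20
Step 2: 125 μL + 0.25 mL = 375 μL total → factor 375/125 = 3
Step 3: 30 μL + 210 μL = 240 μL total → factor 240/30 = 8
Step 4: 4-fold → factor 4
Step 5: 50 μL brought to 500 μL → factor 500/50 = 10
Step 6: 125 μL + 3000 μL = 3125 μL total → factor 3125/125 = 25
Overall dilution factor = 20 × 3 × 8 × 4 × 10 × 25 = 4.8 × 10^5
Final = 0.500 M / 4.8 × 10^5 = 1.042 × 10^-6 M = 1.04 μM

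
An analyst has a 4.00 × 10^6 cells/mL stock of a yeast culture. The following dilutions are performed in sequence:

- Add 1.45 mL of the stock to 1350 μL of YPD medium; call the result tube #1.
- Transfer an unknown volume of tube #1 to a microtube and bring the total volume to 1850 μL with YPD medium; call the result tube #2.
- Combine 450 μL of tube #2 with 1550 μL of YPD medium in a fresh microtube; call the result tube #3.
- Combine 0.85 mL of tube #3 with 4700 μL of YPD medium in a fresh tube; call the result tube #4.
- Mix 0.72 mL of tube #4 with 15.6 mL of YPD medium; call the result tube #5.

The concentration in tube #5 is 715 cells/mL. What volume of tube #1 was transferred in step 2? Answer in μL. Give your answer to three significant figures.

Step 1: 1.45 mL + 1350 μL = 2.8 mL total → factor 2.8/1.45 = 1.931
Step 2: v brought to 1850 μL → factor = 1850 μL/v
Step 3: 450 μL + 1550 μL = 2000 μL total → factor 2000/450 = 4.4444
Step 4: 0.85 mL + 4700 μL = 5.55 mL total → factor 5.55/0.85 = 6.5294
Step 5: 0.72 mL + 15.6 mL = 16.32 mL total → factor 16.32/0.72 = 22.667
Product of known-step factors = 1270.2
Overall factor = 4.00 × 10^6 cells/mL / (715 cells/mL) = 5594.4
Step-2 factor = 5594.4 / 1270.2 = 4.4044
v = 1850 μL / 4.4044 = 420 μL

420 μL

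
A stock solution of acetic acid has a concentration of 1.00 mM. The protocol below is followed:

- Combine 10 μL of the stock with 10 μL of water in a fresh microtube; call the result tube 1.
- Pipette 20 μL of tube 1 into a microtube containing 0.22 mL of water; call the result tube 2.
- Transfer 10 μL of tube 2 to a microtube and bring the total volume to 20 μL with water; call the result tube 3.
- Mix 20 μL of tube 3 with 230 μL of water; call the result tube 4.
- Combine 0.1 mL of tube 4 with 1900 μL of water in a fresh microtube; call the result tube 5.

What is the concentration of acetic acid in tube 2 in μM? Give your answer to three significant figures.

41.7 μM

Step 1: 10 μL + 10 μL = 20 μL total → factor 20/10 = 2
Step 2: 20 μL + 0.22 mL = 240 μL total → factor 240/20 = 12
Dilution factor through tube 2 = 2 × 12 = 24
[tube 2] = 1.00 mM / 24 = 0.04167 mM = 41.7 μM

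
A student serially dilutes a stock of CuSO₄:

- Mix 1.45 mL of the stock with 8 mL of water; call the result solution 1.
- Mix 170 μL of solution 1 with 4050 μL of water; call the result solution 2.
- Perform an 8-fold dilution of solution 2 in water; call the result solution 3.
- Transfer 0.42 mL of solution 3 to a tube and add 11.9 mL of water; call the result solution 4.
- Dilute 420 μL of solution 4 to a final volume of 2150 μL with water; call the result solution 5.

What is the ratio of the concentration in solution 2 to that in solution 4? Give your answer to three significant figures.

235

Step 1: 1.45 mL + 8 mL = 9.45 mL total → factor 9.45/1.45 = 6.5172
Step 2: 170 μL + 4050 μL = 4220 μL total → factor 4220/170 = 24.824
Step 3: 8-fold → factor 8
Step 4: 0.42 mL + 11.9 mL = 12.32 mL total → factor 12.32/0.42 = 29.333
Dilution factor to solution 2 = 161.78; to solution 4 = 37965
[solution 2]/[solution 4] = (factor to solution 4)/(factor to solution 2) = 37965/161.78 = 235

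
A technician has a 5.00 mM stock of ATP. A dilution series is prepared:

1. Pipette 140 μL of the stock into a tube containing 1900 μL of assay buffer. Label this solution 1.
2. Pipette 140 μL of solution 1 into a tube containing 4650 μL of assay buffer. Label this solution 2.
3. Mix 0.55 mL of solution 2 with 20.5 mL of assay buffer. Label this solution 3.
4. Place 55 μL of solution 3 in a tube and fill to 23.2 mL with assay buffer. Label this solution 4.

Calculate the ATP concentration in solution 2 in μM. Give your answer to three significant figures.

Step 1: 140 μL + 1900 μL = 2040 μL total → factor 2040/140 = 14.571
Step 2: 140 μL + 4650 μL = 4790 μL total → factor 4790/140 = 34.214
Dilution factor through solution 2 = 14.571 × 34.214 = 498.55
[solution 2] = 5.00 mM / 498.55 = 0.01003 mM = 10.0 μM

10.0 μM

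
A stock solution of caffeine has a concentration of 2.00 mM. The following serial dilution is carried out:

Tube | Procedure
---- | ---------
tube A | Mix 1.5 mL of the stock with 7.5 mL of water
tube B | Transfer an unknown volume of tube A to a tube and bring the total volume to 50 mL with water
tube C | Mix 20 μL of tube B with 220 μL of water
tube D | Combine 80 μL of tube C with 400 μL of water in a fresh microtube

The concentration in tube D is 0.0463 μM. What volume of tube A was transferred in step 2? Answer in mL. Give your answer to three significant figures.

0.500 mL

Step 1: 1.5 mL + 7.5 mL = 9 mL total → factor 9/1.5 = 6
Step 2: v brought to 50 mL → factor = 50 mL/v
Step 3: 20 μL + 220 μL = 240 μL total → factor 240/20 = 12
Step 4: 80 μL + 400 μL = 480 μL total → factor 480/80 = 6
Product of known-step factors = 432
Overall factor = 2.00 mM / (0.0463 μM) = 43197
Step-2 factor = 43197 / 432 = 99.992
v = 50 mL / 99.992 = 0.500 mL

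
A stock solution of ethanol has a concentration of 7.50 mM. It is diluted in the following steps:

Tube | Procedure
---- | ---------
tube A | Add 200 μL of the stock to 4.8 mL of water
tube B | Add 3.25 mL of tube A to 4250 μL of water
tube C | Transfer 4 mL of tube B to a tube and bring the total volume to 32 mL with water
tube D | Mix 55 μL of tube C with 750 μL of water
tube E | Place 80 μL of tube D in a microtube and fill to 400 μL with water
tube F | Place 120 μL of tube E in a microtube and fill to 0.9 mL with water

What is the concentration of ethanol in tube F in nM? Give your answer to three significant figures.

Step 1: 200 μL + 4.8 mL = 5000 μL total → factor 5000/200 = 25
Step 2: 3.25 mL + 4250 μL = 7.5 mL total → factor 7.5/3.25 = 2.3077
Step 3: 4 mL brought to 32 mL → factor 32/4 = 8
Step 4: 55 μL + 750 μL = 805 μL total → factor 805/55 = 14.636
Step 5: 80 μL brought to 400 μL → factor 400/80 = 5
Step 6: 120 μL brought to 0.9 mL → factor 900/120 = 7.5
Overall dilution factor = 25 × 2.3077 × 8 × 14.636 × 5 × 7.5 = 2.5332 × 10^5
Final = 7.50 mM / 2.5332 × 10^5 = 2.961 × 10^-5 mM = 29.6 nM

29.6 nM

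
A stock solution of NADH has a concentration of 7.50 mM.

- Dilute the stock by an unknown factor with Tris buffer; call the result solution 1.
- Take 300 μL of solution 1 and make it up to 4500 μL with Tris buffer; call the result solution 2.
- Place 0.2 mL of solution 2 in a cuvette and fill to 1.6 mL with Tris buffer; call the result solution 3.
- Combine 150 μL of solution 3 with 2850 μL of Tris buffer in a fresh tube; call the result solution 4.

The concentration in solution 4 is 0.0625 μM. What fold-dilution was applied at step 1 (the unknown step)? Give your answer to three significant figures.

50.0-fold

Step 1: unknown factor x
Step 2: 300 μL brought to 4500 μL → factor 4500/300 = 15
Step 3: 0.2 mL brought to 1.6 mL → factor 1.6/0.2 = 8
Step 4: 150 μL + 2850 μL = 3000 μL total → factor 3000/150 = 20
Product of known-step factors = 2400
Overall factor = 7.50 mM / (0.0625 μM) = 1.2 × 10^5
x = 1.2 × 10^5 / 2400 = 50.0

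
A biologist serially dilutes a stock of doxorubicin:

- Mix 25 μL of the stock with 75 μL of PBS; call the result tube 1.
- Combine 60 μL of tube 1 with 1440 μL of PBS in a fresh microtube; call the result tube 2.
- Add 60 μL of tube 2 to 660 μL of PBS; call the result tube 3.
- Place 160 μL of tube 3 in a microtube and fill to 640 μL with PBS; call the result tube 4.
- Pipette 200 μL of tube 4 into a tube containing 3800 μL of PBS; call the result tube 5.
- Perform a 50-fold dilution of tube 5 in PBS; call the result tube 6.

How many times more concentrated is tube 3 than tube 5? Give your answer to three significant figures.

80.0

Step 1: 25 μL + 75 μL = 100 μL total → factor 100/25 = 4
Step 2: 60 μL + 1440 μL = 1500 μL total → factor 1500/60 = 25
Step 3: 60 μL + 660 μL = 720 μL total → factor 720/60 = 12
Step 4: 160 μL brought to 640 μL → factor 640/160 = 4
Step 5: 200 μL + 3800 μL = 4000 μL total → factor 4000/200 = 20
Dilution factor to tube 3 = 1200; to tube 5 = 96000
[tube 3]/[tube 5] = (factor to tube 5)/(factor to tube 3) = 96000/1200 = 80.0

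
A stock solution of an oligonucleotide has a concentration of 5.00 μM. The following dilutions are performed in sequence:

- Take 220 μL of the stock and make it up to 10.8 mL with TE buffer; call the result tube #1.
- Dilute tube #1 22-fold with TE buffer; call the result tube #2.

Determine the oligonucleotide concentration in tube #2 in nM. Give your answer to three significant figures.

4.63 nM

Step 1: 220 μL brought to 10.8 mL → factor 10800/220 = 49.091
Step 2: 22-fold → factor 22
Overall dilution factor = 49.091 × 22 = 1080
Final = 5.00 μM / 1080 = 0.004630 μM = 4.63 nM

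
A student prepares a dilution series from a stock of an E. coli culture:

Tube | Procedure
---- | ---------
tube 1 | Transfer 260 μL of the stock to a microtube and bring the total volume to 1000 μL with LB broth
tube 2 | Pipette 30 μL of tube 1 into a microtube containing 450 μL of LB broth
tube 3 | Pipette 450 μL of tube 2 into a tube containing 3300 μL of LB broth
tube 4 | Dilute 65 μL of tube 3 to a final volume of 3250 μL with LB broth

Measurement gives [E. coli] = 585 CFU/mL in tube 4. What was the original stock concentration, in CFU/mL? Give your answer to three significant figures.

1.50 × 10^7 CFU/mL

Step 1: 260 μL brought to 1000 μL → factor 1000/260 = 3.8462
Step 2: 30 μL + 450 μL = 480 μL total → factor 480/30 = 16
Step 3: 450 μL + 3300 μL = 3750 μL total → factor 3750/450 = 8.3333
Step 4: 65 μL brought to 3250 μL → factor 3250/65 = 50
Overall dilution factor = 3.8462 × 16 × 8.3333 × 50 = 25641
Stock = 585 CFU/mL × 25641 = 1.50 × 10^7 CFU/mL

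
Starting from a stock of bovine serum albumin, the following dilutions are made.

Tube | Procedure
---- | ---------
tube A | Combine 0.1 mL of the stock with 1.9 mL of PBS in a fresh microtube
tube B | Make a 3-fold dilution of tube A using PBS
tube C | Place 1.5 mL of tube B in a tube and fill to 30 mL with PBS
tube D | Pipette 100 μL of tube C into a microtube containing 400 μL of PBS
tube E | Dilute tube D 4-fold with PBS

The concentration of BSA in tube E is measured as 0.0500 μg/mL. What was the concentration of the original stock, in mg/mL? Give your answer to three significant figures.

1.20 mg/mL

Step 1: 0.1 mL + 1.9 mL = 2 mL total → factor 2/0.1 = 20
Step 2: 3-fold → factor 3
Step 3: 1.5 mL brought to 30 mL → factor 30/1.5 = 20
Step 4: 100 μL + 400 μL = 500 μL total → factor 500/100 = 5
Step 5: 4-fold → factor 4
Overall dilution factor = 20 × 3 × 20 × 5 × 4 = 24000
Stock = 0.0500 μg/mL × 24000 = 1200 μg/mL = 1.20 mg/mL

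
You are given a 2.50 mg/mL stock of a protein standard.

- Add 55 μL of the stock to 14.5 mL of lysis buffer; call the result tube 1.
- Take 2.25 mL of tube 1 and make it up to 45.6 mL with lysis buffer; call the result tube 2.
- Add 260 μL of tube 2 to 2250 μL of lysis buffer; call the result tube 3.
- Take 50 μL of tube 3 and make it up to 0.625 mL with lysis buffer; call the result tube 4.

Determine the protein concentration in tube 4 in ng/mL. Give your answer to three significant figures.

Step 1: 55 μL + 14.5 mL = 14555 μL total → factor 14555/55 = 264.64
Step 2: 2.25 mL brought to 45.6 mL → factor 45.6/2.25 = 20.267
Step 3: 260 μL + 2250 μL = 2510 μL total → factor 2510/260 = 9.6538
Step 4: 50 μL brought to 0.625 mL → factor 625/50 = 12.5
Overall dilution factor = 264.64 × 20.267 × 9.6538 × 12.5 = 6.4721 × 10^5
Final = 2.50 mg/mL / 6.4721 × 10^5 = 3.863 × 10^-6 mg/mL = 3.86 ng/mL

3.86 ng/mL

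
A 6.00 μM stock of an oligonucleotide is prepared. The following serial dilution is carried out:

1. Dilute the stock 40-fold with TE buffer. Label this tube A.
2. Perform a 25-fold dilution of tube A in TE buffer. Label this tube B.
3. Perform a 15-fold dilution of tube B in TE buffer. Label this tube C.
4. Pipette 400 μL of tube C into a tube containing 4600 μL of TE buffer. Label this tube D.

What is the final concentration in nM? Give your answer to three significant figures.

0.0320 nM

Step 1: 40-fold → factor 40
Step 2: 25-fold → factor 25
Step 3: 15-fold → factor 15
Step 4: 400 μL + 4600 μL = 5000 μL total → factor 5000/400 = 12.5
Overall dilution factor = 40 × 25 × 15 × 12.5 = 1.875 × 10^5
Final = 6.00 μM / 1.875 × 10^5 = 3.200 × 10^-5 μM = 0.0320 nM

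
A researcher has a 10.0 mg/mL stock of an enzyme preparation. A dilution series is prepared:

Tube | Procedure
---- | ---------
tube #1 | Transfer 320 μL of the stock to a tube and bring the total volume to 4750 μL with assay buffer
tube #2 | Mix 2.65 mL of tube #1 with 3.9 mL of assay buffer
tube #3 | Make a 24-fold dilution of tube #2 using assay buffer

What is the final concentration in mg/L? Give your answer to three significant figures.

Step 1: 320 μL brought to 4750 μL → factor 4750/320 = 14.844
Step 2: 2.65 mL + 3.9 mL = 6.55 mL total → factor 6.55/2.65 = 2.4717
Step 3: 24-fold → factor 24
Overall dilution factor = 14.844 × 2.4717 × 24 = 880.54
Final = 10.0 mg/mL / 880.54 = 0.01136 mg/mL = 11.4 mg/L

11.4 mg/L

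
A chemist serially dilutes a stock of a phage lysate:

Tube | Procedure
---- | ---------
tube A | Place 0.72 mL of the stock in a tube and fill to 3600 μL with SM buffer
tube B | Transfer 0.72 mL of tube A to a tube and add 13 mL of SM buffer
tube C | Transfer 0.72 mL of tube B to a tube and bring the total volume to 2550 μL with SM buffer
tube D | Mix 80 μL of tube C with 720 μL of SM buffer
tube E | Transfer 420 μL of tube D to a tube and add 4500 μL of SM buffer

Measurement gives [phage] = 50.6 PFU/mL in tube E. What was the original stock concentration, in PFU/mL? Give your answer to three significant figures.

2.00 × 10^6 PFU/mL

Step 1: 0.72 mL brought to 3600 μL → factor 3.6/0.72 = 5
Step 2: 0.72 mL + 13 mL = 13.72 mL total → factor 13.72/0.72 = 19.056
Step 3: 0.72 mL brought to 2550 μL → factor 2.55/0.72 = 3.5417
Step 4: 80 μL + 720 μL = 800 μL total → factor 800/80 = 10
Step 5: 420 μL + 4500 μL = 4920 μL total → factor 4920/420 = 11.714
Overall dilution factor = 5 × 19.056 × 3.5417 × 10 × 11.714 = 39529
Stock = 50.6 PFU/mL × 39529 = 2.00 × 10^6 PFU/mL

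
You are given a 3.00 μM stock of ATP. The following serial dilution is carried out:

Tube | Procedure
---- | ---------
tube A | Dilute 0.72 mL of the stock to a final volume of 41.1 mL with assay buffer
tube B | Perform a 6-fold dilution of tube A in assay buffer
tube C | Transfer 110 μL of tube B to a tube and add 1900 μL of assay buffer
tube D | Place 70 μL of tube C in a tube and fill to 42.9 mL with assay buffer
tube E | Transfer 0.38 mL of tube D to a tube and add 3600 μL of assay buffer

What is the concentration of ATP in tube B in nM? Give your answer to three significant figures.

8.76 nM

Step 1: 0.72 mL brought to 41.1 mL → factor 41.1/0.72 = 57.083
Step 2: 6-fold → factor 6
Dilution factor through tube B = 57.083 × 6 = 342.5
[tube B] = 3.00 μM / 342.5 = 0.008759 μM = 8.76 nM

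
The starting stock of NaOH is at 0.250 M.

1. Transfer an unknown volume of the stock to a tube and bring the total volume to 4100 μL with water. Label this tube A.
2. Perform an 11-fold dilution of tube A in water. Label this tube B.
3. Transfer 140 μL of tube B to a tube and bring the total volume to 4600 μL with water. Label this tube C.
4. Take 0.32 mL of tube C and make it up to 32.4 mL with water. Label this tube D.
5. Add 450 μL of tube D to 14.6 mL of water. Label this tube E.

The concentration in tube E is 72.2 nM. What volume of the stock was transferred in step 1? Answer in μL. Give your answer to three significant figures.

Step 1: v brought to 4100 μL → factor = 4100 μL/v
Step 2: 11-fold → factor 11
Step 3: 140 μL brought to 4600 μL → factor 4600/140 = 32.857
Step 4: 0.32 mL brought to 32.4 mL → factor 32.4/0.32 = 101.25
Step 5: 450 μL + 14.6 mL = 15050 μL total → factor 15050/450 = 33.444
Product of known-step factors = 1.2239 × 10^6
Overall factor = 0.250 M / (72.2 nM) = 3.4626 × 10^6
Step-1 factor = 3.4626 × 10^6 / 1.2239 × 10^6 = 2.8292
v = 4100 μL / 2.8292 = 1.45 × 10^3 μL

1.45 × 10^3 μL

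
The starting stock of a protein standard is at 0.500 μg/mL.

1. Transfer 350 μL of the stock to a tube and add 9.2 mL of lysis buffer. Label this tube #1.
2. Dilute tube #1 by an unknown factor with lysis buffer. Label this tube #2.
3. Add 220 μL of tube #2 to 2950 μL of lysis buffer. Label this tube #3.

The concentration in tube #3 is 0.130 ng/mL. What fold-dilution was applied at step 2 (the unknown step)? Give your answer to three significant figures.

Step 1: 350 μL + 9.2 mL = 9550 μL total → factor 9550/350 = 27.286
Step 2: unknown factor x
Step 3: 220 μL + 2950 μL = 3170 μL total → factor 3170/220 = 14.409
Product of known-step factors = 393.16
Overall factor = 0.500 μg/mL / (0.130 ng/mL) = 3846.2
x = 3846.2 / 393.16 = 9.78

9.78-fold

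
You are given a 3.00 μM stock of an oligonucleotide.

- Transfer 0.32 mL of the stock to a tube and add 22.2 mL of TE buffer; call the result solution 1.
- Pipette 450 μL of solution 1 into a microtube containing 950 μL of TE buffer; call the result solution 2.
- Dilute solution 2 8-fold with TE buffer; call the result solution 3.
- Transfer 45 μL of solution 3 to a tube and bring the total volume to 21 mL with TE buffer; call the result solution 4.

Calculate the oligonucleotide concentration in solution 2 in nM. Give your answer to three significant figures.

Step 1: 0.32 mL + 22.2 mL = 22.52 mL total → factor 22.52/0.32 = 70.375
Step 2: 450 μL + 950 μL = 1400 μL total → factor 1400/450 = 3.1111
Dilution factor through solution 2 = 70.375 × 3.1111 = 218.94
[solution 2] = 3.00 μM / 218.94 = 0.01370 μM = 13.7 nM

13.7 nM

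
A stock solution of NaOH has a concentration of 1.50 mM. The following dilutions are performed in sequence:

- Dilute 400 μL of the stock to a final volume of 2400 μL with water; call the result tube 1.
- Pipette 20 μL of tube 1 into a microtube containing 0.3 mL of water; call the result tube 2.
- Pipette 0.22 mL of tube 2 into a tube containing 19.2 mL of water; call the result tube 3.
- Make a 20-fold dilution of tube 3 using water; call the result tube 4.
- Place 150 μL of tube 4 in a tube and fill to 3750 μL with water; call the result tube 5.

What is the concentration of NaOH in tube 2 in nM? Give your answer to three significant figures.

1.56 × 10^4 nM

Step 1: 400 μL brought to 2400 μL → factor 2400/400 = 6
Step 2: 20 μL + 0.3 mL = 320 μL total → factor 320/20 = 16
Dilution factor through tube 2 = 6 × 16 = 96
[tube 2] = 1.50 mM / 96 = 0.01562 mM = 1.56 × 10^4 nM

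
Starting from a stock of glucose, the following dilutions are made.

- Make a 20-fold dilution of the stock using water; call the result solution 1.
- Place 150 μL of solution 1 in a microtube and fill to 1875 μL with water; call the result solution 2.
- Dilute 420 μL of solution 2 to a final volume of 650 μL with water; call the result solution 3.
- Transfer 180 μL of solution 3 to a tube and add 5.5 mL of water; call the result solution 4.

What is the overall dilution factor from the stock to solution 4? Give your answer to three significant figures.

Step 1: 20-fold → factor 20
Step 2: 150 μL brought to 1875 μL → factor 1875/150 = 12.5
Step 3: 420 μL brought to 650 μL → factor 650/420 = 1.5476
Step 4: 180 μL + 5.5 mL = 5680 μL total → factor 5680/180 = 31.556
Overall dilution factor = 20 × 12.5 × 1.5476 × 31.556 = 12209

1.22 × 10^4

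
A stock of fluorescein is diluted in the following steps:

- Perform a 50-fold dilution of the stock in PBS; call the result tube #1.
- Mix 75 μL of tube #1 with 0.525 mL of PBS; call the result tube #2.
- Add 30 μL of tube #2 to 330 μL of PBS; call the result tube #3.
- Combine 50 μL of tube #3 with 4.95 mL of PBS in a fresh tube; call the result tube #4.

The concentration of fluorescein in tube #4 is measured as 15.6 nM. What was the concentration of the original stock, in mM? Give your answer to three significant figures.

Step 1: 50-fold → factor 50
Step 2: 75 μL + 0.525 mL = 600 μL total → factor 600/75 = 8
Step 3: 30 μL + 330 μL = 360 μL total → factor 360/30 = 12
Step 4: 50 μL + 4.95 mL = 5000 μL total → factor 5000/50 = 100
Overall dilution factor = 50 × 8 × 12 × 100 = 4.8 × 10^5
Stock = 15.6 nM × 4.8 × 10^5 = 7.488 × 10^6 nM = 7.49 mM

7.49 mM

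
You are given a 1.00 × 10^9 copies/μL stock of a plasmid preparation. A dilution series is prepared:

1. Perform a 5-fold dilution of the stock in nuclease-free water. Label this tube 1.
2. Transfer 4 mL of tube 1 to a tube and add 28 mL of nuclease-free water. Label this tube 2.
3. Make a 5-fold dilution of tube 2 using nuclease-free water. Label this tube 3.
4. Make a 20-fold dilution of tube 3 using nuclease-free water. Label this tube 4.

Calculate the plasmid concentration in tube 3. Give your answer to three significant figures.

5.00 × 10^6 copies/μL

Step 1: 5-fold → factor 5
Step 2: 4 mL + 28 mL = 32 mL total → factor 32/4 = 8
Step 3: 5-fold → factor 5
Dilution factor through tube 3 = 5 × 8 × 5 = 200
[tube 3] = 1.00 × 10^9 copies/μL / 200 = 5.00 × 10^6 copies/μL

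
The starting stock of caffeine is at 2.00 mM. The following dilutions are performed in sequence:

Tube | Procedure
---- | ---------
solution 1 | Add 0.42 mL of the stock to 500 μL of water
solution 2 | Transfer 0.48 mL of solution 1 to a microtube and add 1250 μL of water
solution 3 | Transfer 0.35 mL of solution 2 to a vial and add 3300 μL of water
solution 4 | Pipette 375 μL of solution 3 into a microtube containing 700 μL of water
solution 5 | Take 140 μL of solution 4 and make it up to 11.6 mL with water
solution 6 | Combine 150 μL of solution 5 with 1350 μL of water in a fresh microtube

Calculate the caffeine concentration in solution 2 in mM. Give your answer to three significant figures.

Step 1: 0.42 mL + 500 μL = 0.92 mL total → factor 0.92/0.42 = 2.1905
Step 2: 0.48 mL + 1250 μL = 1.73 mL total → factor 1.73/0.48 = 3.6042
Dilution factor through solution 2 = 2.1905 × 3.6042 = 7.8948
[solution 2] = 2.00 mM / 7.8948 = 0.253 mM

0.253 mM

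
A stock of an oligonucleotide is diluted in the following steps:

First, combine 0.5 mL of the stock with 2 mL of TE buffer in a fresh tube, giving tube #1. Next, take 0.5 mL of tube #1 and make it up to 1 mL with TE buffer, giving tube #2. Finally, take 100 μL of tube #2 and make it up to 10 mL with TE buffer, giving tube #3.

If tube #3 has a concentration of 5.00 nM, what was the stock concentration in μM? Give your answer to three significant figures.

Step 1: 0.5 mL + 2 mL = 2.5 mL total → factor 2.5/0.5 = 5
Step 2: 0.5 mL brought to 1 mL → factor 1/0.5 = 2
Step 3: 100 μL brought to 10 mL → factor 10000/100 = 100
Overall dilution factor = 5 × 2 × 100 = 1000
Stock = 5.00 nM × 1000 = 5000 nM = 5.00 μM

5.00 μM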